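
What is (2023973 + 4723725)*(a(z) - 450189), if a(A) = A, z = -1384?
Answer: -3047078228954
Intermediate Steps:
(2023973 + 4723725)*(a(z) - 450189) = (2023973 + 4723725)*(-1384 - 450189) = 6747698*(-451573) = -3047078228954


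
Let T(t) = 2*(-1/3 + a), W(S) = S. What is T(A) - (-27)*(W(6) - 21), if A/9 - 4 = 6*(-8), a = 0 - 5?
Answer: -1247/3 ≈ -415.67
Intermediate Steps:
a = -5
A = -396 (A = 36 + 9*(6*(-8)) = 36 + 9*(-48) = 36 - 432 = -396)
T(t) = -32/3 (T(t) = 2*(-1/3 - 5) = 2*(-1*⅓ - 5) = 2*(-⅓ - 5) = 2*(-16/3) = -32/3)
T(A) - (-27)*(W(6) - 21) = -32/3 - (-27)*(6 - 21) = -32/3 - (-27)*(-15) = -32/3 - 1*405 = -32/3 - 405 = -1247/3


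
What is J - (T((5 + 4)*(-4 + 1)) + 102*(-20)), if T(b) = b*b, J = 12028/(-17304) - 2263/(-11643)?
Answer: 7334080715/5596402 ≈ 1310.5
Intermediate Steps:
J = -2802307/5596402 (J = 12028*(-1/17304) - 2263*(-1/11643) = -3007/4326 + 2263/11643 = -2802307/5596402 ≈ -0.50073)
T(b) = b²
J - (T((5 + 4)*(-4 + 1)) + 102*(-20)) = -2802307/5596402 - (((5 + 4)*(-4 + 1))² + 102*(-20)) = -2802307/5596402 - ((9*(-3))² - 2040) = -2802307/5596402 - ((-27)² - 2040) = -2802307/5596402 - (729 - 2040) = -2802307/5596402 - 1*(-1311) = -2802307/5596402 + 1311 = 7334080715/5596402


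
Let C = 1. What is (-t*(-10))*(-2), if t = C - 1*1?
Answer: 0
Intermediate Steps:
t = 0 (t = 1 - 1*1 = 1 - 1 = 0)
(-t*(-10))*(-2) = (-1*0*(-10))*(-2) = (0*(-10))*(-2) = 0*(-2) = 0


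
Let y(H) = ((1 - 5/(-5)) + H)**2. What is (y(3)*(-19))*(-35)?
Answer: 16625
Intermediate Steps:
y(H) = (2 + H)**2 (y(H) = ((1 - 5*(-1/5)) + H)**2 = ((1 + 1) + H)**2 = (2 + H)**2)
(y(3)*(-19))*(-35) = ((2 + 3)**2*(-19))*(-35) = (5**2*(-19))*(-35) = (25*(-19))*(-35) = -475*(-35) = 16625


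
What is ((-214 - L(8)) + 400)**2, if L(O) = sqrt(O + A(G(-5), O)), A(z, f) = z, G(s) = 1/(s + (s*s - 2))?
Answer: (1116 - sqrt(290))**2/36 ≈ 33548.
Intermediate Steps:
G(s) = 1/(-2 + s + s**2) (G(s) = 1/(s + (s**2 - 2)) = 1/(s + (-2 + s**2)) = 1/(-2 + s + s**2))
L(O) = sqrt(1/18 + O) (L(O) = sqrt(O + 1/(-2 - 5 + (-5)**2)) = sqrt(O + 1/(-2 - 5 + 25)) = sqrt(O + 1/18) = sqrt(1/18 + O))
((-214 - L(8)) + 400)**2 = ((-214 - sqrt(2 + 36*8)/6) + 400)**2 = ((-214 - sqrt(2 + 288)/6) + 400)**2 = ((-214 - sqrt(290)/6) + 400)**2 = (186 - sqrt(290)/6)**2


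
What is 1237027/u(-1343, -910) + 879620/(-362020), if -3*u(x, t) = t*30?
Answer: 21991198627/164719100 ≈ 133.51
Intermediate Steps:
u(x, t) = -10*t (u(x, t) = -t*30/3 = -10*t)
1237027/u(-1343, -910) + 879620/(-362020) = 1237027/((-10*(-910))) + 879620/(-362020) = 1237027/9100 + 879620*(-1/362020) = 1237027*(1/9100) - 43981/18101 = 1237027/9100 - 43981/18101 = 21991198627/164719100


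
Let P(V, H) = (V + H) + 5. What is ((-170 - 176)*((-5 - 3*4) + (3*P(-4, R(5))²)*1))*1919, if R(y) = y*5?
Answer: -1335251714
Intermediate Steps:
R(y) = 5*y
P(V, H) = 5 + H + V (P(V, H) = (H + V) + 5 = 5 + H + V)
((-170 - 176)*((-5 - 3*4) + (3*P(-4, R(5))²)*1))*1919 = ((-170 - 176)*((-5 - 3*4) + (3*(5 + 5*5 - 4)²)*1))*1919 = -346*((-5 - 12) + (3*(5 + 25 - 4)²)*1)*1919 = -346*(-17 + (3*26²)*1)*1919 = -346*(-17 + (3*676)*1)*1919 = -346*(-17 + 2028*1)*1919 = -346*(-17 + 2028)*1919 = -346*2011*1919 = -695806*1919 = -1335251714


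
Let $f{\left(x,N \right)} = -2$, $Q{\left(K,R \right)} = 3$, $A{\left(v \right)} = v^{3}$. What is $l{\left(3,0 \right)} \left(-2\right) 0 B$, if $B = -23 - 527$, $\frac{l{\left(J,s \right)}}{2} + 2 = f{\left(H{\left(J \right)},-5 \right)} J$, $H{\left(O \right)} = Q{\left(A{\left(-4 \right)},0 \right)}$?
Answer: $0$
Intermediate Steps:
$H{\left(O \right)} = 3$
$l{\left(J,s \right)} = -4 - 4 J$ ($l{\left(J,s \right)} = -4 + 2 \left(- 2 J\right) = -4 - 4 J$)
$B = -550$ ($B = -23 - 527 = -550$)
$l{\left(3,0 \right)} \left(-2\right) 0 B = \left(-4 - 12\right) \left(-2\right) 0 \left(-550\right) = \left(-16\right) \left(-2\right) 0 \left(-550\right) = 32 \cdot 0 \left(-550\right) = 0 \left(-550\right) = 0$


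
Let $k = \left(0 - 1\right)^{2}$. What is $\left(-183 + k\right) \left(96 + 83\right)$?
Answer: $-32578$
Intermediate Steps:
$k = 1$ ($k = \left(-1\right)^{2} = 1$)
$\left(-183 + k\right) \left(96 + 83\right) = \left(-183 + 1\right) \left(96 + 83\right) = \left(-182\right) 179 = -32578$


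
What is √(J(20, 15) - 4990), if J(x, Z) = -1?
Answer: I*√4991 ≈ 70.647*I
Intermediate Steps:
√(J(20, 15) - 4990) = √(-1 - 4990) = √(-4991) = I*√4991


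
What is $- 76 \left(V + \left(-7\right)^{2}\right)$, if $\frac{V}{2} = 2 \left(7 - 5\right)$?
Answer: $-4332$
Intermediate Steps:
$V = 8$ ($V = 2 \cdot 2 \left(7 - 5\right) = 2 \cdot 2 \cdot 2 = 2 \cdot 4 = 8$)
$- 76 \left(V + \left(-7\right)^{2}\right) = - 76 \left(8 + \left(-7\right)^{2}\right) = - 76 \left(8 + 49\right) = \left(-76\right) 57 = -4332$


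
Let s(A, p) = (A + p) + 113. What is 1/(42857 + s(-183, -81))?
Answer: 1/42706 ≈ 2.3416e-5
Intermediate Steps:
s(A, p) = 113 + A + p
1/(42857 + s(-183, -81)) = 1/(42857 + (113 - 183 - 81)) = 1/(42857 - 151) = 1/42706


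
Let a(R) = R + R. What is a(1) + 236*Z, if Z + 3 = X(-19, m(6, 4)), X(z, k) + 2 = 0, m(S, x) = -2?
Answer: -1178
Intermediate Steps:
X(z, k) = -2 (X(z, k) = -2 + 0 = -2)
a(R) = 2*R
Z = -5 (Z = -3 - 2 = -5)
a(1) + 236*Z = 2*1 + 236*(-5) = 2 - 1180 = -1178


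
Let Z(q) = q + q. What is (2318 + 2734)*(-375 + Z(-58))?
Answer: -2480532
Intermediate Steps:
Z(q) = 2*q
(2318 + 2734)*(-375 + Z(-58)) = (2318 + 2734)*(-375 + 2*(-58)) = 5052*(-375 - 116) = 5052*(-491) = -2480532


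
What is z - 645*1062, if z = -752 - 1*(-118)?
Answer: -685624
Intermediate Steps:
z = -634 (z = -752 + 118 = -634)
z - 645*1062 = -634 - 645*1062 = -634 - 684990 = -685624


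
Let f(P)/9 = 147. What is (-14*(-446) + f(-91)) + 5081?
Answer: 12648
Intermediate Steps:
f(P) = 1323 (f(P) = 9*147 = 1323)
(-14*(-446) + f(-91)) + 5081 = (-14*(-446) + 1323) + 5081 = (6244 + 1323) + 5081 = 7567 + 5081 = 12648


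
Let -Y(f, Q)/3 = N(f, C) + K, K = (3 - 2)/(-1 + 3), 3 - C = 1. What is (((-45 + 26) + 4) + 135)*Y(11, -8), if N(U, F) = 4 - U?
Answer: 2340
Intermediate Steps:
C = 2 (C = 3 - 1*1 = 3 - 1 = 2)
K = ½ (K = 1/2 = 1*(½) = ½ ≈ 0.50000)
Y(f, Q) = -27/2 + 3*f (Y(f, Q) = -3*((4 - f) + ½) = -3*(9/2 - f) = -27/2 + 3*f)
(((-45 + 26) + 4) + 135)*Y(11, -8) = (((-45 + 26) + 4) + 135)*(-27/2 + 3*11) = ((-19 + 4) + 135)*(-27/2 + 33) = (-15 + 135)*(39/2) = 120*(39/2) = 2340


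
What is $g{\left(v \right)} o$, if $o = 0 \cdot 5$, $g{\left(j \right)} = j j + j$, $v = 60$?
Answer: $0$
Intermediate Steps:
$g{\left(j \right)} = j + j^{2}$ ($g{\left(j \right)} = j^{2} + j = j + j^{2}$)
$o = 0$
$g{\left(v \right)} o = 60 \left(1 + 60\right) 0 = 60 \cdot 61 \cdot 0 = 3660 \cdot 0 = 0$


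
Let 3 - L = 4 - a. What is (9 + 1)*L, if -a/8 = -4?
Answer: 310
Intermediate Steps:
a = 32 (a = -8*(-4) = 32)
L = 31 (L = 3 - (4 - 1*32) = 3 - (4 - 32) = 3 - 1*(-28) = 3 + 28 = 31)
(9 + 1)*L = (9 + 1)*31 = 10*31 = 310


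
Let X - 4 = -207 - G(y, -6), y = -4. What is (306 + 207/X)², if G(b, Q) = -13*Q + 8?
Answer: 7784003529/83521 ≈ 93198.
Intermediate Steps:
G(b, Q) = 8 - 13*Q
X = -289 (X = 4 + (-207 - (8 - 13*(-6))) = 4 + (-207 - (8 + 78)) = 4 + (-207 - 1*86) = 4 + (-207 - 86) = 4 - 293 = -289)
(306 + 207/X)² = (306 + 207/(-289))² = (306 + 207*(-1/289))² = (306 - 207/289)² = (88227/289)² = 7784003529/83521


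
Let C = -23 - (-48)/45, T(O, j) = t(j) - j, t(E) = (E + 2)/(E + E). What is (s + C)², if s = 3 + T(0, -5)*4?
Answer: 1156/225 ≈ 5.1378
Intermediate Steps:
t(E) = (2 + E)/(2*E) (t(E) = (2 + E)/((2*E)) = (2 + E)*(1/(2*E)) = (2 + E)/(2*E))
T(O, j) = -j + (2 + j)/(2*j) (T(O, j) = (2 + j)/(2*j) - j = -j + (2 + j)/(2*j))
C = -329/15 (C = -23 - (-48)/45 = -23 - 1*(-16/15) = -23 + 16/15 = -329/15 ≈ -21.933)
s = 121/5 (s = 3 + (½ + 1/(-5) - 1*(-5))*4 = 3 + (½ - ⅕ + 5)*4 = 3 + (53/10)*4 = 3 + 106/5 = 121/5 ≈ 24.200)
(s + C)² = (121/5 - 329/15)² = (34/15)² = 1156/225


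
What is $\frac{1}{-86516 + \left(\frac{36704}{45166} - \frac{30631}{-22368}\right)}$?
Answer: $- \frac{505136544}{43701291003295} \approx -1.1559 \cdot 10^{-5}$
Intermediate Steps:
$\frac{1}{-86516 + \left(\frac{36704}{45166} - \frac{30631}{-22368}\right)} = \frac{1}{-86516 + \left(36704 \cdot \frac{1}{45166} - - \frac{30631}{22368}\right)} = \frac{1}{-86516 + \left(\frac{18352}{22583} + \frac{30631}{22368}\right)} = \frac{1}{-86516 + \frac{1102237409}{505136544}} = \frac{1}{- \frac{43701291003295}{505136544}} = - \frac{505136544}{43701291003295}$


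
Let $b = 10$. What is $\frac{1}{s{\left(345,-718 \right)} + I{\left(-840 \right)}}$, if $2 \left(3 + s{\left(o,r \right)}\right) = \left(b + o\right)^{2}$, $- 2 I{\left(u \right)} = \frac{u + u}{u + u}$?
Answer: $\frac{1}{63009} \approx 1.5871 \cdot 10^{-5}$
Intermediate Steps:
$I{\left(u \right)} = - \frac{1}{2}$ ($I{\left(u \right)} = - \frac{\left(u + u\right) \frac{1}{u + u}}{2} = - \frac{2 u \frac{1}{2 u}}{2} = \left(- \frac{1}{2}\right) 1 = - \frac{1}{2}$)
$s{\left(o,r \right)} = -3 + \frac{\left(10 + o\right)^{2}}{2}$
$\frac{1}{s{\left(345,-718 \right)} + I{\left(-840 \right)}} = \frac{1}{\left(-3 + \frac{\left(10 + 345\right)^{2}}{2}\right) - \frac{1}{2}} = \frac{1}{\left(-3 + \frac{355^{2}}{2}\right) - \frac{1}{2}} = \frac{1}{\left(-3 + \frac{1}{2} \cdot 126025\right) - \frac{1}{2}} = \frac{1}{\left(-3 + \frac{126025}{2}\right) - \frac{1}{2}} = \frac{1}{\frac{126019}{2} - \frac{1}{2}} = \frac{1}{63009}$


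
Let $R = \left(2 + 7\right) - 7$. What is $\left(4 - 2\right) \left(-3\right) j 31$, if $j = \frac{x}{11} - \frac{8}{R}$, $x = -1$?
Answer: $\frac{8370}{11} \approx 760.91$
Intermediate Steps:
$R = 2$ ($R = 9 - 7 = 2$)
$j = - \frac{45}{11}$ ($j = - \frac{1}{11} - \frac{8}{2} = \left(-1\right) \frac{1}{11} - 4 = - \frac{1}{11} - 4 = - \frac{45}{11} \approx -4.0909$)
$\left(4 - 2\right) \left(-3\right) j 31 = \left(4 - 2\right) \left(-3\right) \left(- \frac{45}{11}\right) 31 = 2 \left(-3\right) \left(- \frac{45}{11}\right) 31 = \left(-6\right) \left(- \frac{45}{11}\right) 31 = \frac{270}{11} \cdot 31 = \frac{8370}{11}$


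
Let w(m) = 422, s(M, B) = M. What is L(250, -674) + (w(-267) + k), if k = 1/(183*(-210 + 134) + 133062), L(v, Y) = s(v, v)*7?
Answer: 258802489/119154 ≈ 2172.0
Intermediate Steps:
L(v, Y) = 7*v (L(v, Y) = v*7 = 7*v)
k = 1/119154 (k = 1/(183*(-76) + 133062) = 1/(-13908 + 133062) = 1/119154 ≈ 8.3925e-6)
L(250, -674) + (w(-267) + k) = 7*250 + (422 + 1/119154) = 1750 + 50282989/119154 = 258802489/119154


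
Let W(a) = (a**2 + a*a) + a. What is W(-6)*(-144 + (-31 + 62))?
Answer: -7458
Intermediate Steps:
W(a) = a + 2*a**2 (W(a) = (a**2 + a**2) + a = 2*a**2 + a = a + 2*a**2)
W(-6)*(-144 + (-31 + 62)) = (-6*(1 + 2*(-6)))*(-144 + (-31 + 62)) = (-6*(1 - 12))*(-144 + 31) = -6*(-11)*(-113) = 66*(-113) = -7458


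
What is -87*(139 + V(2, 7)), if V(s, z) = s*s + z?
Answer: -13050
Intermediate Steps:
V(s, z) = z + s² (V(s, z) = s² + z = z + s²)
-87*(139 + V(2, 7)) = -87*(139 + (7 + 2²)) = -87*(139 + (7 + 4)) = -87*(139 + 11) = -87*150 = -13050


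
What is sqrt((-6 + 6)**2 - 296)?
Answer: 2*I*sqrt(74) ≈ 17.205*I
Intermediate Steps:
sqrt((-6 + 6)**2 - 296) = sqrt(0**2 - 296) = sqrt(0 - 296) = sqrt(-296) = 2*I*sqrt(74)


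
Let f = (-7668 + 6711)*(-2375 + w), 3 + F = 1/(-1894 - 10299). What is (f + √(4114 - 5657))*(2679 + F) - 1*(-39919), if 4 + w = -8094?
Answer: 327024550423054/12193 + 32628467*I*√1543/12193 ≈ 2.6821e+10 + 1.0512e+5*I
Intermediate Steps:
w = -8098 (w = -4 - 8094 = -8098)
F = -36580/12193 (F = -3 + 1/(-1894 - 10299) = -3 + 1/(-12193) = -3 - 1/12193 = -36580/12193 ≈ -3.0001)
f = 10022661 (f = (-7668 + 6711)*(-2375 - 8098) = -957*(-10473) = 10022661)
(f + √(4114 - 5657))*(2679 + F) - 1*(-39919) = (10022661 + √(4114 - 5657))*(2679 - 36580/12193) - 1*(-39919) = (10022661 + √(-1543))*(32628467/12193) + 39919 = (10022661 + I*√1543)*(32628467/12193) + 39919 = (327024063690687/12193 + 32628467*I*√1543/12193) + 39919 = 327024550423054/12193 + 32628467*I*√1543/12193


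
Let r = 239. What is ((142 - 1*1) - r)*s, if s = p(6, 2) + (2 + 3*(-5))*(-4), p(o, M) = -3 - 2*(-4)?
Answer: -5586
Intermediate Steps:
p(o, M) = 5 (p(o, M) = -3 + 8 = 5)
s = 57 (s = 5 + (2 + 3*(-5))*(-4) = 5 + (2 - 15)*(-4) = 5 - 13*(-4) = 5 + 52 = 57)
((142 - 1*1) - r)*s = ((142 - 1*1) - 1*239)*57 = ((142 - 1) - 239)*57 = (141 - 239)*57 = -98*57 = -5586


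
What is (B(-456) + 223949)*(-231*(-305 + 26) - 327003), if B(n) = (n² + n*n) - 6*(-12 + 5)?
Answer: -167998590102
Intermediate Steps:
B(n) = 42 + 2*n² (B(n) = (n² + n²) - 6*(-7) = 2*n² + 42 = 42 + 2*n²)
(B(-456) + 223949)*(-231*(-305 + 26) - 327003) = ((42 + 2*(-456)²) + 223949)*(-231*(-305 + 26) - 327003) = ((42 + 2*207936) + 223949)*(-231*(-279) - 327003) = ((42 + 415872) + 223949)*(64449 - 327003) = (415914 + 223949)*(-262554) = 639863*(-262554) = -167998590102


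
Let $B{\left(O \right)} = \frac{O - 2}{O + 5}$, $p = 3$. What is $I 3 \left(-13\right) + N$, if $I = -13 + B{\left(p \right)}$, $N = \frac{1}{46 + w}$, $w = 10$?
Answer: $\frac{3515}{7} \approx 502.14$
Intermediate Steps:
$B{\left(O \right)} = \frac{-2 + O}{5 + O}$
$N = \frac{1}{56}$ ($N = \frac{1}{46 + 10} = \frac{1}{56} \approx 0.017857$)
$I = - \frac{103}{8}$ ($I = -13 + \frac{-2 + 3}{5 + 3} = -13 + \frac{1}{8} \cdot 1 = -13 + \frac{1}{8} = - \frac{103}{8} \approx -12.875$)
$I 3 \left(-13\right) + N = - \frac{103 \cdot 3 \left(-13\right)}{8} + \frac{1}{56} = \left(- \frac{103}{8}\right) \left(-39\right) + \frac{1}{56} = \frac{4017}{8} + \frac{1}{56} = \frac{3515}{7}$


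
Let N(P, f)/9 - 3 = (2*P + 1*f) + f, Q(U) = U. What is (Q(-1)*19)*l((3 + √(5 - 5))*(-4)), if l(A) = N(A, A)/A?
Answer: -2565/4 ≈ -641.25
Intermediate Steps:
N(P, f) = 27 + 18*P + 18*f (N(P, f) = 27 + 9*((2*P + 1*f) + f) = 27 + 9*((2*P + f) + f) = 27 + 9*((f + 2*P) + f) = 27 + 9*(2*P + 2*f) = 27 + (18*P + 18*f) = 27 + 18*P + 18*f)
l(A) = (27 + 36*A)/A (l(A) = (27 + 18*A + 18*A)/A = (27 + 36*A)/A)
(Q(-1)*19)*l((3 + √(5 - 5))*(-4)) = (-1*19)*(36 + 27/(((3 + √(5 - 5))*(-4)))) = -19*(36 + 27/(((3 + √0)*(-4)))) = -19*(36 + 27/(((3 + 0)*(-4)))) = -19*(36 + 27/((3*(-4)))) = -19*(36 + 27/(-12)) = -19*(36 + 27*(-1/12)) = -19*(36 - 9/4) = -19*135/4 = -2565/4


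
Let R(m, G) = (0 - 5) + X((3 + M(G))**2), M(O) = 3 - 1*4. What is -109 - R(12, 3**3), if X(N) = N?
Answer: -108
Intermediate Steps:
M(O) = -1 (M(O) = 3 - 4 = -1)
R(m, G) = -1 (R(m, G) = (0 - 5) + (3 - 1)**2 = -5 + 2**2 = -5 + 4 = -1)
-109 - R(12, 3**3) = -109 - 1*(-1) = -109 + 1 = -108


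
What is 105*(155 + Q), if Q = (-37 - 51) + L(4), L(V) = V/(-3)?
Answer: 6895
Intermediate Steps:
L(V) = -V/3 (L(V) = V*(-1/3) = -V/3)
Q = -268/3 (Q = (-37 - 51) - 1/3*4 = -88 - 4/3 = -268/3 ≈ -89.333)
105*(155 + Q) = 105*(155 - 268/3) = 105*(197/3) = 6895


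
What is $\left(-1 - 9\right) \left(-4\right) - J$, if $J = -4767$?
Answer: $4807$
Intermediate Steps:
$\left(-1 - 9\right) \left(-4\right) - J = \left(-1 - 9\right) \left(-4\right) - -4767 = \left(-10\right) \left(-4\right) + 4767 = 40 + 4767 = 4807$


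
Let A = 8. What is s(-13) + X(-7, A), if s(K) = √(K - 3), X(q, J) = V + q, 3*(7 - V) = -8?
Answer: 8/3 + 4*I ≈ 2.6667 + 4.0*I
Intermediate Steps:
V = 29/3 (V = 7 - ⅓*(-8) = 7 + 8/3 = 29/3 ≈ 9.6667)
X(q, J) = 29/3 + q
s(K) = √(-3 + K)
s(-13) + X(-7, A) = √(-3 - 13) + (29/3 - 7) = √(-16) + 8/3 = 4*I + 8/3 = 8/3 + 4*I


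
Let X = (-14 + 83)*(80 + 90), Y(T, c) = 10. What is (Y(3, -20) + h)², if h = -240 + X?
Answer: 132250000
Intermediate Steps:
X = 11730 (X = 69*170 = 11730)
h = 11490 (h = -240 + 11730 = 11490)
(Y(3, -20) + h)² = (10 + 11490)² = 11500² = 132250000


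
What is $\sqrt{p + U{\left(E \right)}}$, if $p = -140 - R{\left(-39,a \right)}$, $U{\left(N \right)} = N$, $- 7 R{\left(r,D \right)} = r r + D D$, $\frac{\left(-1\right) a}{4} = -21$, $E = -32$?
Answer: $\frac{\sqrt{51611}}{7} \approx 32.454$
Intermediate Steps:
$a = 84$ ($a = \left(-4\right) \left(-21\right) = 84$)
$R{\left(r,D \right)} = - \frac{D^{2}}{7} - \frac{r^{2}}{7}$ ($R{\left(r,D \right)} = - \frac{r r + D D}{7} = - \frac{r^{2} + D^{2}}{7} = - \frac{D^{2} + r^{2}}{7} = - \frac{D^{2}}{7} - \frac{r^{2}}{7}$)
$p = \frac{7597}{7}$ ($p = -140 - \left(- \frac{84^{2}}{7} - \frac{\left(-39\right)^{2}}{7}\right) = -140 - \left(\left(- \frac{1}{7}\right) 7056 - \frac{1521}{7}\right) = -140 - \left(-1008 - \frac{1521}{7}\right) = -140 - - \frac{8577}{7} = -140 + \frac{8577}{7} = \frac{7597}{7} \approx 1085.3$)
$\sqrt{p + U{\left(E \right)}} = \sqrt{\frac{7597}{7} - 32} = \sqrt{\frac{7373}{7}} = \frac{\sqrt{51611}}{7}$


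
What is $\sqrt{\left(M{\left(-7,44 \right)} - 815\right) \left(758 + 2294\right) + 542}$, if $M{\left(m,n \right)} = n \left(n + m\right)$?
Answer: $\sqrt{2481818} \approx 1575.4$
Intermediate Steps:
$M{\left(m,n \right)} = n \left(m + n\right)$
$\sqrt{\left(M{\left(-7,44 \right)} - 815\right) \left(758 + 2294\right) + 542} = \sqrt{\left(44 \left(-7 + 44\right) - 815\right) \left(758 + 2294\right) + 542} = \sqrt{\left(44 \cdot 37 - 815\right) 3052 + 542} = \sqrt{\left(1628 - 815\right) 3052 + 542} = \sqrt{813 \cdot 3052 + 542} = \sqrt{2481276 + 542} = \sqrt{2481818}$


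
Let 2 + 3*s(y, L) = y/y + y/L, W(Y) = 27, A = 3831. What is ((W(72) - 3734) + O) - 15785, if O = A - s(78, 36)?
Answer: -281905/18 ≈ -15661.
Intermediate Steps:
s(y, L) = -⅓ + y/(3*L) (s(y, L) = -⅔ + (y/y + y/L)/3 = -⅔ + (1 + y/L)/3 = -⅔ + (⅓ + y/(3*L)) = -⅓ + y/(3*L))
O = 68951/18 (O = 3831 - (78 - 1*36)/(3*36) = 3831 - (78 - 36)/(3*36) = 3831 - 42/(3*36) = 3831 - 1*7/18 = 3831 - 7/18 = 68951/18 ≈ 3830.6)
((W(72) - 3734) + O) - 15785 = ((27 - 3734) + 68951/18) - 15785 = (-3707 + 68951/18) - 15785 = 2225/18 - 15785 = -281905/18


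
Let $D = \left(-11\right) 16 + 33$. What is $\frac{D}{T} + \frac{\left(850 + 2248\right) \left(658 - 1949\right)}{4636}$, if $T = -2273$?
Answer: $- \frac{4545120733}{5268814} \approx -862.65$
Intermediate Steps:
$D = -143$ ($D = -176 + 33 = -143$)
$\frac{D}{T} + \frac{\left(850 + 2248\right) \left(658 - 1949\right)}{4636} = - \frac{143}{-2273} + \frac{\left(850 + 2248\right) \left(658 - 1949\right)}{4636} = \left(-143\right) \left(- \frac{1}{2273}\right) + 3098 \left(-1291\right) \frac{1}{4636} = \frac{143}{2273} - \frac{1999759}{2318} = - \frac{4545120733}{5268814}$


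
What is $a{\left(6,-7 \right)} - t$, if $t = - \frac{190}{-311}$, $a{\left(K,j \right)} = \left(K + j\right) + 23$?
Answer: $\frac{6652}{311} \approx 21.389$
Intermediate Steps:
$a{\left(K,j \right)} = 23 + K + j$
$t = \frac{190}{311}$ ($t = \left(-190\right) \left(- \frac{1}{311}\right) = \frac{190}{311} \approx 0.61093$)
$a{\left(6,-7 \right)} - t = \left(23 + 6 - 7\right) - \frac{190}{311} = 22 - \frac{190}{311} = \frac{6652}{311}$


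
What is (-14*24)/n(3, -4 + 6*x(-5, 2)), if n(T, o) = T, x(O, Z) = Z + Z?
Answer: -112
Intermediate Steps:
x(O, Z) = 2*Z
(-14*24)/n(3, -4 + 6*x(-5, 2)) = -14*24/3 = -336*⅓ = -112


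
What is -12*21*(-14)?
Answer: 3528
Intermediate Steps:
-12*21*(-14) = -252*(-14) = 3528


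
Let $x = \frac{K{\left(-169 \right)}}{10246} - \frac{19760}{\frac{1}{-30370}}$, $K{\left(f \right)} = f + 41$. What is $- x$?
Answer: $- \frac{3074369677536}{5123} \approx -6.0011 \cdot 10^{8}$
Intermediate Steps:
$K{\left(f \right)} = 41 + f$
$x = \frac{3074369677536}{5123}$ ($x = \frac{41 - 169}{10246} - \frac{19760}{\frac{1}{-30370}} = \left(-128\right) \frac{1}{10246} - \frac{19760}{- \frac{1}{30370}} = - \frac{64}{5123} - -600111200 = - \frac{64}{5123} + 600111200 = \frac{3074369677536}{5123} \approx 6.0011 \cdot 10^{8}$)
$- x = \left(-1\right) \frac{3074369677536}{5123} = - \frac{3074369677536}{5123}$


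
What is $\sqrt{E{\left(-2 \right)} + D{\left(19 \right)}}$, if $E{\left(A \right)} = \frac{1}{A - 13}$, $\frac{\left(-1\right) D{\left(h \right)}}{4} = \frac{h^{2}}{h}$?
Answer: $\frac{i \sqrt{17115}}{15} \approx 8.7216 i$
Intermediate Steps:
$D{\left(h \right)} = - 4 h$ ($D{\left(h \right)} = - 4 \frac{h^{2}}{h} = - 4 h$)
$E{\left(A \right)} = \frac{1}{-13 + A}$
$\sqrt{E{\left(-2 \right)} + D{\left(19 \right)}} = \sqrt{\frac{1}{-13 - 2} - 76} = \sqrt{\frac{1}{-15} - 76} = \sqrt{- \frac{1}{15} - 76} = \sqrt{- \frac{1141}{15}} = \frac{i \sqrt{17115}}{15}$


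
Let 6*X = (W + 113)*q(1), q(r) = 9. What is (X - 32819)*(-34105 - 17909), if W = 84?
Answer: 1691677329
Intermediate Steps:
X = 591/2 (X = ((84 + 113)*9)/6 = (197*9)/6 = (⅙)*1773 = 591/2 ≈ 295.50)
(X - 32819)*(-34105 - 17909) = (591/2 - 32819)*(-34105 - 17909) = -65047/2*(-52014) = 1691677329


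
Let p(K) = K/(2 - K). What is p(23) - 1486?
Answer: -31229/21 ≈ -1487.1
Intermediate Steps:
p(23) - 1486 = -1*23/(-2 + 23) - 1486 = -1*23/21 - 1486 = -1*23*1/21 - 1486 = -23/21 - 1486 = -31229/21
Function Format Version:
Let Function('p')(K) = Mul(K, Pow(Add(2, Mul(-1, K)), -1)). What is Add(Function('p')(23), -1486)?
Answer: Rational(-31229, 21) ≈ -1487.1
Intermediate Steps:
Add(Function('p')(23), -1486) = Add(Mul(-1, 23, Pow(Add(-2, 23), -1)), -1486) = Add(Mul(-1, 23, Pow(21, -1)), -1486) = Add(Mul(-1, 23, Rational(1, 21)), -1486) = Add(Rational(-23, 21), -1486) = Rational(-31229, 21)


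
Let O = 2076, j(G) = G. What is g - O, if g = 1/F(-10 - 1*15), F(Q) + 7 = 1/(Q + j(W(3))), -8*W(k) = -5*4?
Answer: -658137/317 ≈ -2076.1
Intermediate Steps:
W(k) = 5/2 (W(k) = -(-5)*4/8 = -1/8*(-20) = 5/2)
F(Q) = -7 + 1/(5/2 + Q) (F(Q) = -7 + 1/(Q + 5/2) = -7 + 1/(5/2 + Q))
g = -45/317 (g = 1/((-33 - 14*(-10 - 1*15))/(5 + 2*(-10 - 1*15))) = 1/((-33 - 14*(-10 - 15))/(5 + 2*(-10 - 15))) = 1/((-33 - 14*(-25))/(5 + 2*(-25))) = 1/((-33 + 350)/(5 - 50)) = 1/(317/(-45)) = 1/(-1/45*317) = 1/(-317/45) = -45/317 ≈ -0.14196)
g - O = -45/317 - 1*2076 = -45/317 - 2076 = -658137/317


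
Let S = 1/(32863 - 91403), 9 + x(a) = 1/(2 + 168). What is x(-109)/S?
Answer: 8950766/17 ≈ 5.2652e+5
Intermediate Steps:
x(a) = -1529/170 (x(a) = -9 + 1/(2 + 168) = -9 + 1/170 = -1529/170)
S = -1/58540 (S = 1/(-58540) = -1/58540 ≈ -1.7082e-5)
x(-109)/S = -1529/(170*(-1/58540)) = -1529/170*(-58540) = 8950766/17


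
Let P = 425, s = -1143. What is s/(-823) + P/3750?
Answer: 185441/123450 ≈ 1.5022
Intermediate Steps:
s/(-823) + P/3750 = -1143/(-823) + 425/3750 = -1143*(-1/823) + 425*(1/3750) = 1143/823 + 17/150 = 185441/123450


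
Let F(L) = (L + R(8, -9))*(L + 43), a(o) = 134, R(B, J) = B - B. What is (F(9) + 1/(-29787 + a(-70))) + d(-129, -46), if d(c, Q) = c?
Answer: 10052366/29653 ≈ 339.00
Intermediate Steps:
R(B, J) = 0
F(L) = L*(43 + L) (F(L) = (L + 0)*(L + 43) = L*(43 + L))
(F(9) + 1/(-29787 + a(-70))) + d(-129, -46) = (9*(43 + 9) + 1/(-29787 + 134)) - 129 = (9*52 + 1/(-29653)) - 129 = (468 - 1/29653) - 129 = 13877603/29653 - 129 = 10052366/29653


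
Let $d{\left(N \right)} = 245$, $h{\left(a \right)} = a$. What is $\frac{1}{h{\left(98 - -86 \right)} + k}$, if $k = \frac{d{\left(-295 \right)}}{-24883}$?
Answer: $\frac{24883}{4578227} \approx 0.0054351$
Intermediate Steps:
$k = - \frac{245}{24883}$ ($k = \frac{245}{-24883} = 245 \left(- \frac{1}{24883}\right) = - \frac{245}{24883} \approx -0.0098461$)
$\frac{1}{h{\left(98 - -86 \right)} + k} = \frac{1}{\left(98 - -86\right) - \frac{245}{24883}} = \frac{1}{\left(98 + 86\right) - \frac{245}{24883}} = \frac{1}{184 - \frac{245}{24883}} = \frac{1}{\frac{4578227}{24883}} = \frac{24883}{4578227}$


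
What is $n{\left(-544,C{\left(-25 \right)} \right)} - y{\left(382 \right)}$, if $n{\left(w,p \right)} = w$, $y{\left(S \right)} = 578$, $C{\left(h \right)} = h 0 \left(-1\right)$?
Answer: $-1122$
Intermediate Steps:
$C{\left(h \right)} = 0$ ($C{\left(h \right)} = 0 \left(-1\right) = 0$)
$n{\left(-544,C{\left(-25 \right)} \right)} - y{\left(382 \right)} = -544 - 578 = -1122$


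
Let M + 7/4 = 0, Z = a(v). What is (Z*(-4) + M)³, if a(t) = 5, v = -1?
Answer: -658503/64 ≈ -10289.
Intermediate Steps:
Z = 5
M = -7/4 (M = -7/4 + 0 = -7/4 ≈ -1.7500)
(Z*(-4) + M)³ = (5*(-4) - 7/4)³ = (-20 - 7/4)³ = (-87/4)³ = -658503/64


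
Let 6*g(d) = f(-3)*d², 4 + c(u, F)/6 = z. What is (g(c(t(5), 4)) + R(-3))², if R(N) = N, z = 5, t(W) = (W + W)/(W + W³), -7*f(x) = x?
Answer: 9/49 ≈ 0.18367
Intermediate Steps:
f(x) = -x/7
t(W) = 2*W/(W + W³) (t(W) = (2*W)/(W + W³) = 2*W/(W + W³))
c(u, F) = 6 (c(u, F) = -24 + 6*5 = -24 + 30 = 6)
g(d) = d²/14 (g(d) = ((-⅐*(-3))*d²)/6 = (3*d²/7)/6 = d²/14)
(g(c(t(5), 4)) + R(-3))² = ((1/14)*6² - 3)² = ((1/14)*36 - 3)² = (18/7 - 3)² = (-3/7)² = 9/49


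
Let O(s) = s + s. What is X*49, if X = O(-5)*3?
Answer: -1470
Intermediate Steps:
O(s) = 2*s
X = -30 (X = (2*(-5))*3 = -10*3 = -30)
X*49 = -30*49 = -1470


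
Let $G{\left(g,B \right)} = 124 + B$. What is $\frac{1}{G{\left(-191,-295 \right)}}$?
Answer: $- \frac{1}{171} \approx -0.005848$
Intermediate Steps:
$\frac{1}{G{\left(-191,-295 \right)}} = \frac{1}{124 - 295} = \frac{1}{-171} = - \frac{1}{171}$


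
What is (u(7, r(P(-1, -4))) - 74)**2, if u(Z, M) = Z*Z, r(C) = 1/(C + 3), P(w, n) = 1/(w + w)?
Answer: 625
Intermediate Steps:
P(w, n) = 1/(2*w)
r(C) = 1/(3 + C)
u(Z, M) = Z**2
(u(7, r(P(-1, -4))) - 74)**2 = (7**2 - 74)**2 = (49 - 74)**2 = (-25)**2 = 625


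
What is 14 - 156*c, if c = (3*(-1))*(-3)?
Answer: -1390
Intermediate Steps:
c = 9 (c = -3*(-3) = 9)
14 - 156*c = 14 - 156*9 = 14 - 1404 = -1390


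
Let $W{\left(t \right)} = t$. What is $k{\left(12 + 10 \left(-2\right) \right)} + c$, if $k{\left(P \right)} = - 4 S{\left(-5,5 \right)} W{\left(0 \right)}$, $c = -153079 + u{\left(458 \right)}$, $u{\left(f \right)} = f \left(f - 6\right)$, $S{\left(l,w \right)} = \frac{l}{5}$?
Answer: $53937$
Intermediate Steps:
$S{\left(l,w \right)} = \frac{l}{5}$ ($S{\left(l,w \right)} = l \frac{1}{5} = \frac{l}{5}$)
$u{\left(f \right)} = f \left(-6 + f\right)$
$c = 53937$ ($c = -153079 + 458 \left(-6 + 458\right) = -153079 + 458 \cdot 452 = -153079 + 207016 = 53937$)
$k{\left(P \right)} = 0$ ($k{\left(P \right)} = - 4 \cdot \frac{1}{5} \left(-5\right) 0 = \left(-4\right) \left(-1\right) 0 = 4 \cdot 0 = 0$)
$k{\left(12 + 10 \left(-2\right) \right)} + c = 0 + 53937 = 53937$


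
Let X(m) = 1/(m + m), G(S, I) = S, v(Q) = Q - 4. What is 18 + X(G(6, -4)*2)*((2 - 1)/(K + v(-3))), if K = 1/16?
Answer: 5992/333 ≈ 17.994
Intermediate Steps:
v(Q) = -4 + Q
K = 1/16 ≈ 0.062500
X(m) = 1/(2*m)
18 + X(G(6, -4)*2)*((2 - 1)/(K + v(-3))) = 18 + (1/(2*((6*2))))*((2 - 1)/(1/16 + (-4 - 3))) = 18 + ((1/2)/12)*(1/(1/16 - 7)) = 18 + ((1/2)*(1/12))*(1/(-111/16)) = 18 + (1*(-16/111))/24 = 18 + (1/24)*(-16/111) = 18 - 2/333 = 5992/333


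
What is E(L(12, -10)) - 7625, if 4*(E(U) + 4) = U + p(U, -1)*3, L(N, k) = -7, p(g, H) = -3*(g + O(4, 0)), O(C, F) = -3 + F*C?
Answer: -30433/4 ≈ -7608.3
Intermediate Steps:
O(C, F) = -3 + C*F
p(g, H) = 9 - 3*g (p(g, H) = -3*(g + (-3 + 4*0)) = -3*(g + (-3 + 0)) = -3*(g - 3) = -3*(-3 + g) = 9 - 3*g)
E(U) = 11/4 - 2*U (E(U) = -4 + (U + (9 - 3*U)*3)/4 = -4 + (U + (27 - 9*U))/4 = -4 + (27 - 8*U)/4 = -4 + (27/4 - 2*U) = 11/4 - 2*U)
E(L(12, -10)) - 7625 = (11/4 - 2*(-7)) - 7625 = (11/4 + 14) - 7625 = 67/4 - 7625 = -30433/4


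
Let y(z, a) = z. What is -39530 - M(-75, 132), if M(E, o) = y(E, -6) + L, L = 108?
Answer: -39563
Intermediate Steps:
M(E, o) = 108 + E (M(E, o) = E + 108 = 108 + E)
-39530 - M(-75, 132) = -39530 - (108 - 75) = -39530 - 1*33 = -39530 - 33 = -39563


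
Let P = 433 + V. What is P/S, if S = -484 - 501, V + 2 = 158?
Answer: -589/985 ≈ -0.59797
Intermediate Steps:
V = 156 (V = -2 + 158 = 156)
S = -985
P = 589 (P = 433 + 156 = 589)
P/S = 589/(-985) = 589*(-1/985) = -589/985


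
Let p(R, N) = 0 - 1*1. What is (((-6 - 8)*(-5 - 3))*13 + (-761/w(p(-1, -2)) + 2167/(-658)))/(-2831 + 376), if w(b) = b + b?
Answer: -120625/161539 ≈ -0.74672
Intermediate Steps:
p(R, N) = -1 (p(R, N) = 0 - 1 = -1)
w(b) = 2*b
(((-6 - 8)*(-5 - 3))*13 + (-761/w(p(-1, -2)) + 2167/(-658)))/(-2831 + 376) = (((-6 - 8)*(-5 - 3))*13 + (-761/(2*(-1)) + 2167/(-658)))/(-2831 + 376) = (-14*(-8)*13 + (-761/(-2) + 2167*(-1/658)))/(-2455) = (112*13 + (-761*(-½) - 2167/658))*(-1/2455) = (1456 + (761/2 - 2167/658))*(-1/2455) = (1456 + 124101/329)*(-1/2455) = (603125/329)*(-1/2455) = -120625/161539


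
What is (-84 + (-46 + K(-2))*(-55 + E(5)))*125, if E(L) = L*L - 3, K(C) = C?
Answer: 187500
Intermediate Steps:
E(L) = -3 + L² (E(L) = L² - 3 = -3 + L²)
(-84 + (-46 + K(-2))*(-55 + E(5)))*125 = (-84 + (-46 - 2)*(-55 + (-3 + 5²)))*125 = (-84 - 48*(-55 + (-3 + 25)))*125 = (-84 - 48*(-55 + 22))*125 = (-84 - 48*(-33))*125 = (-84 + 1584)*125 = 1500*125 = 187500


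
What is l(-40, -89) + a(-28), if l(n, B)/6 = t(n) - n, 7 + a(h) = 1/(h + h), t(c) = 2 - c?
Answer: 27159/56 ≈ 484.98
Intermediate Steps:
a(h) = -7 + 1/(2*h) (a(h) = -7 + 1/(h + h) = -7 + 1/(2*h))
l(n, B) = 12 - 12*n (l(n, B) = 6*((2 - n) - n) = 6*(2 - 2*n) = 12 - 12*n)
l(-40, -89) + a(-28) = (12 - 12*(-40)) + (-7 + (1/2)/(-28)) = (12 + 480) + (-7 + (1/2)*(-1/28)) = 492 + (-7 - 1/56) = 492 - 393/56 = 27159/56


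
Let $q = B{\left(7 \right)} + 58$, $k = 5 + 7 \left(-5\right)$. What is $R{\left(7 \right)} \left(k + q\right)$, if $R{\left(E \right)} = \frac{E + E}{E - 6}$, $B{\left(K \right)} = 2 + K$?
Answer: $518$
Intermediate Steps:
$k = -30$ ($k = 5 - 35 = -30$)
$R{\left(E \right)} = \frac{2 E}{-6 + E}$
$q = 67$ ($q = \left(2 + 7\right) + 58 = 9 + 58 = 67$)
$R{\left(7 \right)} \left(k + q\right) = 2 \cdot 7 \frac{1}{-6 + 7} \left(-30 + 67\right) = 2 \cdot 7 \cdot 1^{-1} \cdot 37 = 2 \cdot 7 \cdot 1 \cdot 37 = 14 \cdot 37 = 518$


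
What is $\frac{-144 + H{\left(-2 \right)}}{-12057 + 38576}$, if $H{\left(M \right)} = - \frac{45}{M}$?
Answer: $- \frac{243}{53038} \approx -0.0045816$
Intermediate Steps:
$\frac{-144 + H{\left(-2 \right)}}{-12057 + 38576} = \frac{-144 - \frac{45}{-2}}{-12057 + 38576} = \frac{-144 - - \frac{45}{2}}{26519} = \left(-144 + \frac{45}{2}\right) \frac{1}{26519} = \left(- \frac{243}{2}\right) \frac{1}{26519} = - \frac{243}{53038}$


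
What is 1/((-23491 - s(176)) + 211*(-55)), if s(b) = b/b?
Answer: -1/35097 ≈ -2.8492e-5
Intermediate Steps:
s(b) = 1
1/((-23491 - s(176)) + 211*(-55)) = 1/((-23491 - 1*1) + 211*(-55)) = 1/((-23491 - 1) - 11605) = 1/(-23492 - 11605) = 1/(-35097) = -1/35097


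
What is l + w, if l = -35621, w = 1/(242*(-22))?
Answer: -189646205/5324 ≈ -35621.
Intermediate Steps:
w = -1/5324 (w = 1/(-5324) = -1/5324 ≈ -0.00018783)
l + w = -35621 - 1/5324 = -189646205/5324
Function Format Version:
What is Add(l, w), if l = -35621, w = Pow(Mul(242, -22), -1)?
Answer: Rational(-189646205, 5324) ≈ -35621.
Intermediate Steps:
w = Rational(-1, 5324) (w = Pow(-5324, -1) = Rational(-1, 5324) ≈ -0.00018783)
Add(l, w) = Add(-35621, Rational(-1, 5324)) = Rational(-189646205, 5324)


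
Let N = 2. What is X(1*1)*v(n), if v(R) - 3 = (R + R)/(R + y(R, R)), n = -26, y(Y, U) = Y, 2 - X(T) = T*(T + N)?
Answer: -4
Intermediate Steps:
X(T) = 2 - T*(2 + T) (X(T) = 2 - T*(T + 2) = 2 - T*(2 + T))
v(R) = 4 (v(R) = 3 + (R + R)/(R + R) = 3 + (2*R)/((2*R)) = 3 + (2*R)*(1/(2*R)) = 3 + 1 = 4)
X(1*1)*v(n) = (2 - (1*1)**2 - 2)*4 = (2 - 1*1**2 - 2*1)*4 = (2 - 1*1 - 2)*4 = (2 - 1 - 2)*4 = -1*4 = -4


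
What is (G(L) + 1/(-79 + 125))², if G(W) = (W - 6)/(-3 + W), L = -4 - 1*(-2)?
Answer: 139129/52900 ≈ 2.6300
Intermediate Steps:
L = -2 (L = -4 + 2 = -2)
G(W) = (-6 + W)/(-3 + W)
(G(L) + 1/(-79 + 125))² = ((-6 - 2)/(-3 - 2) + 1/(-79 + 125))² = (-8/(-5) + 1/46)² = (-⅕*(-8) + 1/46)² = (8/5 + 1/46)² = (373/230)² = 139129/52900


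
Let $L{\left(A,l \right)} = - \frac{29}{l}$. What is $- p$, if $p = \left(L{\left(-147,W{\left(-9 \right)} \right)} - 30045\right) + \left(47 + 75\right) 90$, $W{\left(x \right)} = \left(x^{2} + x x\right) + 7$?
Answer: $\frac{3222014}{169} \approx 19065.0$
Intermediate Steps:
$W{\left(x \right)} = 7 + 2 x^{2}$ ($W{\left(x \right)} = \left(x^{2} + x^{2}\right) + 7 = 2 x^{2} + 7 = 7 + 2 x^{2}$)
$p = - \frac{3222014}{169}$ ($p = \left(- \frac{29}{7 + 2 \left(-9\right)^{2}} - 30045\right) + \left(47 + 75\right) 90 = \left(- \frac{29}{7 + 2 \cdot 81} - 30045\right) + 122 \cdot 90 = \left(- \frac{29}{7 + 162} - 30045\right) + 10980 = \left(- \frac{29}{169} - 30045\right) + 10980 = - \frac{5077634}{169} + 10980 = - \frac{3222014}{169} \approx -19065.0$)
$- p = \left(-1\right) \left(- \frac{3222014}{169}\right) = \frac{3222014}{169}$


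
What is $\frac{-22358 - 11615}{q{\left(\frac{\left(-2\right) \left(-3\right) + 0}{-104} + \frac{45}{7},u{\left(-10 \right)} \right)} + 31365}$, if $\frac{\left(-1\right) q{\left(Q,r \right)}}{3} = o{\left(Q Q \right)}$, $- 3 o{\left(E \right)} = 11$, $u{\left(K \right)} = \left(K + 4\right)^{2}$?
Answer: $- \frac{641}{592} \approx -1.0828$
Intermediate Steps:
$u{\left(K \right)} = \left(4 + K\right)^{2}$
$o{\left(E \right)} = - \frac{11}{3}$ ($o{\left(E \right)} = \left(- \frac{1}{3}\right) 11 = - \frac{11}{3}$)
$q{\left(Q,r \right)} = 11$ ($q{\left(Q,r \right)} = \left(-3\right) \left(- \frac{11}{3}\right) = 11$)
$\frac{-22358 - 11615}{q{\left(\frac{\left(-2\right) \left(-3\right) + 0}{-104} + \frac{45}{7},u{\left(-10 \right)} \right)} + 31365} = \frac{-22358 - 11615}{11 + 31365} = - \frac{33973}{31376} = \left(-33973\right) \frac{1}{31376} = - \frac{641}{592}$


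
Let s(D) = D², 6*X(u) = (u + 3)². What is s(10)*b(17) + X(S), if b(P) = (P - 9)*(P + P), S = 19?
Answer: 81842/3 ≈ 27281.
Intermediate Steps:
X(u) = (3 + u)²/6 (X(u) = (u + 3)²/6 = (3 + u)²/6)
b(P) = 2*P*(-9 + P) (b(P) = (-9 + P)*(2*P) = 2*P*(-9 + P))
s(10)*b(17) + X(S) = 10²*(2*17*(-9 + 17)) + (3 + 19)²/6 = 100*(2*17*8) + (⅙)*22² = 100*272 + (⅙)*484 = 27200 + 242/3 = 81842/3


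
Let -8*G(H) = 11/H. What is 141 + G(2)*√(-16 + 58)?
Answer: 141 - 11*√42/16 ≈ 136.54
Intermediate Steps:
G(H) = -11/(8*H)
141 + G(2)*√(-16 + 58) = 141 + (-11/8/2)*√(-16 + 58) = 141 + (-11/8*½)*√42 = 141 - 11*√42/16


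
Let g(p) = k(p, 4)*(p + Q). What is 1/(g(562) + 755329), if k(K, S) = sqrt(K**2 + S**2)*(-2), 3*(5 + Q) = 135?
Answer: 755329/112646188481 + 2408*sqrt(78965)/112646188481 ≈ 1.2712e-5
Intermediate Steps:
Q = 40 (Q = -5 + (1/3)*135 = -5 + 45 = 40)
k(K, S) = -2*sqrt(K**2 + S**2)
g(p) = -2*sqrt(16 + p**2)*(40 + p) (g(p) = (-2*sqrt(p**2 + 4**2))*(p + 40) = (-2*sqrt(p**2 + 16))*(40 + p) = (-2*sqrt(16 + p**2))*(40 + p) = -2*sqrt(16 + p**2)*(40 + p))
1/(g(562) + 755329) = 1/(2*sqrt(16 + 562**2)*(-40 - 1*562) + 755329) = 1/(2*sqrt(16 + 315844)*(-40 - 562) + 755329) = 1/(2*sqrt(315860)*(-602) + 755329) = 1/(2*(2*sqrt(78965))*(-602) + 755329) = 1/(-2408*sqrt(78965) + 755329) = 1/(755329 - 2408*sqrt(78965))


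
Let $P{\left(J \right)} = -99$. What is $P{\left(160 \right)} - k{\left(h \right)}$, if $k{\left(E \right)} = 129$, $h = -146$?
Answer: $-228$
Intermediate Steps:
$P{\left(160 \right)} - k{\left(h \right)} = -99 - 129 = -228$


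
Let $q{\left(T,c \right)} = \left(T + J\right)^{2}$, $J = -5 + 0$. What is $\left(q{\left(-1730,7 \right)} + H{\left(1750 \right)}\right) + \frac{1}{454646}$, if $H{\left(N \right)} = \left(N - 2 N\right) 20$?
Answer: $\frac{1352674145351}{454646} \approx 2.9752 \cdot 10^{6}$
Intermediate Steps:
$J = -5$
$H{\left(N \right)} = - 20 N$ ($H{\left(N \right)} = - N 20 = - 20 N$)
$q{\left(T,c \right)} = \left(-5 + T\right)^{2}$ ($q{\left(T,c \right)} = \left(T - 5\right)^{2} = \left(-5 + T\right)^{2}$)
$\left(q{\left(-1730,7 \right)} + H{\left(1750 \right)}\right) + \frac{1}{454646} = \left(\left(-5 - 1730\right)^{2} - 35000\right) + \frac{1}{454646} = \left(\left(-1735\right)^{2} - 35000\right) + \frac{1}{454646} = \left(3010225 - 35000\right) + \frac{1}{454646} = 2975225 + \frac{1}{454646} = \frac{1352674145351}{454646}$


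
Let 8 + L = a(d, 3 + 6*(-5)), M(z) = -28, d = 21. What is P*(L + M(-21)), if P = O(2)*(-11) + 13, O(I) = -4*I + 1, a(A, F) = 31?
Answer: -450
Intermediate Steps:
L = 23 (L = -8 + 31 = 23)
O(I) = 1 - 4*I
P = 90 (P = (1 - 4*2)*(-11) + 13 = (1 - 8)*(-11) + 13 = -7*(-11) + 13 = 77 + 13 = 90)
P*(L + M(-21)) = 90*(23 - 28) = 90*(-5) = -450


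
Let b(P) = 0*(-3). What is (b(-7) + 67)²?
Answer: 4489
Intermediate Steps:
b(P) = 0
(b(-7) + 67)² = (0 + 67)² = 67² = 4489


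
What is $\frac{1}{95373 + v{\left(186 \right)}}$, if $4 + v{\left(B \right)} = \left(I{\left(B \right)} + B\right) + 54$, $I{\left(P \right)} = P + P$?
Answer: $\frac{1}{95981} \approx 1.0419 \cdot 10^{-5}$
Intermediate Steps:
$I{\left(P \right)} = 2 P$
$v{\left(B \right)} = 50 + 3 B$ ($v{\left(B \right)} = -4 + \left(\left(2 B + B\right) + 54\right) = -4 + \left(3 B + 54\right) = -4 + \left(54 + 3 B\right) = 50 + 3 B$)
$\frac{1}{95373 + v{\left(186 \right)}} = \frac{1}{95373 + \left(50 + 3 \cdot 186\right)} = \frac{1}{95373 + \left(50 + 558\right)} = \frac{1}{95373 + 608} = \frac{1}{95981}$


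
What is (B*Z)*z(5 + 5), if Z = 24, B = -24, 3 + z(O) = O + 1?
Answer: -4608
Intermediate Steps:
z(O) = -2 + O (z(O) = -3 + (O + 1) = -3 + (1 + O) = -2 + O)
(B*Z)*z(5 + 5) = (-24*24)*(-2 + (5 + 5)) = -576*(-2 + 10) = -576*8 = -4608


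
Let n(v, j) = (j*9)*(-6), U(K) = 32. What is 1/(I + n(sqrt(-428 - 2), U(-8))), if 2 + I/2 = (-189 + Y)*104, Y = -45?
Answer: -1/50404 ≈ -1.9840e-5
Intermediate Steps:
n(v, j) = -54*j (n(v, j) = (9*j)*(-6) = -54*j)
I = -48676 (I = -4 + 2*((-189 - 45)*104) = -4 + 2*(-234*104) = -4 + 2*(-24336) = -4 - 48672 = -48676)
1/(I + n(sqrt(-428 - 2), U(-8))) = 1/(-48676 - 54*32) = 1/(-48676 - 1728) = 1/(-50404) = -1/50404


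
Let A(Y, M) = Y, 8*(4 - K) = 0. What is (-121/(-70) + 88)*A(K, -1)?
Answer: 12562/35 ≈ 358.91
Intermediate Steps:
K = 4 (K = 4 - ⅛*0 = 4 + 0 = 4)
(-121/(-70) + 88)*A(K, -1) = (-121/(-70) + 88)*4 = (-121*(-1/70) + 88)*4 = (121/70 + 88)*4 = (6281/70)*4 = 12562/35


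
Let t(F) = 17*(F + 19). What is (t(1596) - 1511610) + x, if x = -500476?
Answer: -1984631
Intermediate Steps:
t(F) = 323 + 17*F (t(F) = 17*(19 + F) = 323 + 17*F)
(t(1596) - 1511610) + x = ((323 + 17*1596) - 1511610) - 500476 = ((323 + 27132) - 1511610) - 500476 = (27455 - 1511610) - 500476 = -1484155 - 500476 = -1984631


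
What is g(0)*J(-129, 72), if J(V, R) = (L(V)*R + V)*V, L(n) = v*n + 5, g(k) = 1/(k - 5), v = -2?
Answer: 2426103/5 ≈ 4.8522e+5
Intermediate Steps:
g(k) = 1/(-5 + k)
L(n) = 5 - 2*n (L(n) = -2*n + 5 = 5 - 2*n)
J(V, R) = V*(V + R*(5 - 2*V)) (J(V, R) = ((5 - 2*V)*R + V)*V = (R*(5 - 2*V) + V)*V = (V + R*(5 - 2*V))*V = V*(V + R*(5 - 2*V)))
g(0)*J(-129, 72) = (-129*(-129 + 72*(5 - 2*(-129))))/(-5 + 0) = (-129*(-129 + 72*(5 + 258)))/(-5) = -(-129)*(-129 + 72*263)/5 = -(-129)*(-129 + 18936)/5 = -(-129)*18807/5 = -1/5*(-2426103) = 2426103/5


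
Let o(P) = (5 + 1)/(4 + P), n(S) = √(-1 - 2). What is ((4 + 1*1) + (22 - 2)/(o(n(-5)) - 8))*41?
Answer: 18245/217 + 1230*I*√3/217 ≈ 84.078 + 9.8176*I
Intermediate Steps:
n(S) = I*√3 (n(S) = √(-3) = I*√3)
o(P) = 6/(4 + P)
((4 + 1*1) + (22 - 2)/(o(n(-5)) - 8))*41 = ((4 + 1*1) + (22 - 2)/(6/(4 + I*√3) - 8))*41 = ((4 + 1) + 20/(-8 + 6/(4 + I*√3)))*41 = (5 + 20/(-8 + 6/(4 + I*√3)))*41 = 205 + 820/(-8 + 6/(4 + I*√3))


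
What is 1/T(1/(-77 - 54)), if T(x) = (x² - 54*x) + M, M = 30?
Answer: 17161/521905 ≈ 0.032881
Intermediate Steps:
T(x) = 30 + x² - 54*x (T(x) = (x² - 54*x) + 30 = 30 + x² - 54*x)
1/T(1/(-77 - 54)) = 1/(30 + (1/(-77 - 54))² - 54/(-77 - 54)) = 1/(30 + (1/(-131))² - 54/(-131)) = 1/(30 + (-1/131)² - 54*(-1/131)) = 1/(30 + 1/17161 + 54/131) = 1/(521905/17161) = 17161/521905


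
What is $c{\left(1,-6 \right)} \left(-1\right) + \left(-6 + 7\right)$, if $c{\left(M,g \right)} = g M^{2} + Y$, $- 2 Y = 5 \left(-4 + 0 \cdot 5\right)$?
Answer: $-3$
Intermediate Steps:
$Y = 10$ ($Y = - \frac{5 \left(-4 + 0 \cdot 5\right)}{2} = - \frac{5 \left(-4 + 0\right)}{2} = - \frac{5 \left(-4\right)}{2} = \left(- \frac{1}{2}\right) \left(-20\right) = 10$)
$c{\left(M,g \right)} = 10 + g M^{2}$ ($c{\left(M,g \right)} = g M^{2} + 10 = 10 + g M^{2}$)
$c{\left(1,-6 \right)} \left(-1\right) + \left(-6 + 7\right) = \left(10 - 6 \cdot 1^{2}\right) \left(-1\right) + \left(-6 + 7\right) = \left(10 - 6\right) \left(-1\right) + 1 = 4 \left(-1\right) + 1 = -4 + 1 = -3$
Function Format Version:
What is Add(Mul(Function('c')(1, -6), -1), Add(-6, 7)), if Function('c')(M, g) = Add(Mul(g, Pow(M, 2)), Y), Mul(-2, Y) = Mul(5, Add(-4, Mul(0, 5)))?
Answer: -3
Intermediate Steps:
Y = 10 (Y = Mul(Rational(-1, 2), Mul(5, Add(-4, Mul(0, 5)))) = Mul(Rational(-1, 2), Mul(5, Add(-4, 0))) = Mul(Rational(-1, 2), Mul(5, -4)) = Mul(Rational(-1, 2), -20) = 10)
Function('c')(M, g) = Add(10, Mul(g, Pow(M, 2))) (Function('c')(M, g) = Add(Mul(g, Pow(M, 2)), 10) = Add(10, Mul(g, Pow(M, 2))))
Add(Mul(Function('c')(1, -6), -1), Add(-6, 7)) = Add(Mul(Add(10, Mul(-6, Pow(1, 2))), -1), Add(-6, 7)) = Add(Mul(Add(10, Mul(-6, 1)), -1), 1) = Add(Mul(Add(10, -6), -1), 1) = Add(Mul(4, -1), 1) = Add(-4, 1) = -3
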